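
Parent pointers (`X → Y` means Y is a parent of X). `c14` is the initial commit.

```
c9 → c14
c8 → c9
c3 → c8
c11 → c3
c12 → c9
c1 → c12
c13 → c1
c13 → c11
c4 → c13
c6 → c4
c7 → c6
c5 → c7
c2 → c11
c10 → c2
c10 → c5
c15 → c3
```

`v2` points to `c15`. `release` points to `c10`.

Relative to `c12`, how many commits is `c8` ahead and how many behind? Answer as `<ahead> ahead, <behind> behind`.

Reachable from c8: {c14, c8, c9}.
Reachable from c12: {c12, c14, c9}.
Only in c8's history (ahead): {c8} — 1.
Only in c12's history (behind): {c12} — 1.

1 ahead, 1 behind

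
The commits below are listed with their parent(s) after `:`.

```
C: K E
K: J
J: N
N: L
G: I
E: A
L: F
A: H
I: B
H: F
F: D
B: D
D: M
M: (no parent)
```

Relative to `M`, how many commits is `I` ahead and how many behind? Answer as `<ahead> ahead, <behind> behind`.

Reachable from I: {B, D, I, M}.
Reachable from M: {M}.
Only in I's history (ahead): {B, D, I} — 3.
Only in M's history (behind): {} — 0.

3 ahead, 0 behind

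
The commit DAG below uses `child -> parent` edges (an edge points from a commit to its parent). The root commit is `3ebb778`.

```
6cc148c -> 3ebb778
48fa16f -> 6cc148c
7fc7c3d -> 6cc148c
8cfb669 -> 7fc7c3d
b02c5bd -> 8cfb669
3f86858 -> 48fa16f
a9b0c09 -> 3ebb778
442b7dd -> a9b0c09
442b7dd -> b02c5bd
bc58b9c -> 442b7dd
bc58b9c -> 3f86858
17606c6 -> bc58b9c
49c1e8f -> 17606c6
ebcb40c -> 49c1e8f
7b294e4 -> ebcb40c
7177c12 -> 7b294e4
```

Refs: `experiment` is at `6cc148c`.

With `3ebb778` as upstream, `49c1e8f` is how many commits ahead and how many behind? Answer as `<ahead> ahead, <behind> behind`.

11 ahead, 0 behind

Reachable from 49c1e8f: {17606c6, 3ebb778, 3f86858, 442b7dd, 48fa16f, 49c1e8f, 6cc148c, 7fc7c3d, 8cfb669, a9b0c09, b02c5bd, bc58b9c}.
Reachable from 3ebb778: {3ebb778}.
Only in 49c1e8f's history (ahead): {17606c6, 3f86858, 442b7dd, 48fa16f, 49c1e8f, 6cc148c, 7fc7c3d, 8cfb669, a9b0c09, b02c5bd, bc58b9c} — 11.
Only in 3ebb778's history (behind): {} — 0.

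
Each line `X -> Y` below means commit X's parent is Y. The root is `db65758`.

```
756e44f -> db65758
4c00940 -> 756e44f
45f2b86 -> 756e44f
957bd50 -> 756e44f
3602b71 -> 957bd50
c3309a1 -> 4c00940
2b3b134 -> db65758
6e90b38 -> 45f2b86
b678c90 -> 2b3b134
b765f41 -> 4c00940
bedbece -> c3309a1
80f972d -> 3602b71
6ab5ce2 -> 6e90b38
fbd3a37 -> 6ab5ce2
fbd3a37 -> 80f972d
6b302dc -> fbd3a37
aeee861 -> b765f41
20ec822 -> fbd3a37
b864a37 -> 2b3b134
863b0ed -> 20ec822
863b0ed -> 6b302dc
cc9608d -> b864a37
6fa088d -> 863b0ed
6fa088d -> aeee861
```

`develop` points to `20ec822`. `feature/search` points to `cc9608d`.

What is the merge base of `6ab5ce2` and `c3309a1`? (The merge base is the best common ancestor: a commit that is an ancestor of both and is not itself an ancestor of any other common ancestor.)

756e44f

Ancestors of 6ab5ce2: {45f2b86, 6ab5ce2, 6e90b38, 756e44f, db65758}.
Ancestors of c3309a1: {4c00940, 756e44f, c3309a1, db65758}.
Common ancestors: {756e44f, db65758}.
Among these, 756e44f is not an ancestor of any other common ancestor — it is the merge base.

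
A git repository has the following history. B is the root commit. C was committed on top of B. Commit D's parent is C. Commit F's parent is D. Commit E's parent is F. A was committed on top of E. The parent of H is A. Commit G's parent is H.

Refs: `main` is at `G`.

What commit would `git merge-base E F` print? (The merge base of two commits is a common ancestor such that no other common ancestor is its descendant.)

Ancestors of E: {B, C, D, E, F}.
Ancestors of F: {B, C, D, F}.
Common ancestors: {B, C, D, F}.
Among these, F is not an ancestor of any other common ancestor — it is the merge base.

F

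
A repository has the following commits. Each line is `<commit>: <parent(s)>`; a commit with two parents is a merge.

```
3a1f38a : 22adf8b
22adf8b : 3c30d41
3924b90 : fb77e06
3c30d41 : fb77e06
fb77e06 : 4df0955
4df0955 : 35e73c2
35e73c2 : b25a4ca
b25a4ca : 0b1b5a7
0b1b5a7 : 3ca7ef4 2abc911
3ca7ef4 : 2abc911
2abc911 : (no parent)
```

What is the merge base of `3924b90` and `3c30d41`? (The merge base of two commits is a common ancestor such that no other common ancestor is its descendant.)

fb77e06

Ancestors of 3924b90: {0b1b5a7, 2abc911, 35e73c2, 3924b90, 3ca7ef4, 4df0955, b25a4ca, fb77e06}.
Ancestors of 3c30d41: {0b1b5a7, 2abc911, 35e73c2, 3c30d41, 3ca7ef4, 4df0955, b25a4ca, fb77e06}.
Common ancestors: {0b1b5a7, 2abc911, 35e73c2, 3ca7ef4, 4df0955, b25a4ca, fb77e06}.
Among these, fb77e06 is not an ancestor of any other common ancestor — it is the merge base.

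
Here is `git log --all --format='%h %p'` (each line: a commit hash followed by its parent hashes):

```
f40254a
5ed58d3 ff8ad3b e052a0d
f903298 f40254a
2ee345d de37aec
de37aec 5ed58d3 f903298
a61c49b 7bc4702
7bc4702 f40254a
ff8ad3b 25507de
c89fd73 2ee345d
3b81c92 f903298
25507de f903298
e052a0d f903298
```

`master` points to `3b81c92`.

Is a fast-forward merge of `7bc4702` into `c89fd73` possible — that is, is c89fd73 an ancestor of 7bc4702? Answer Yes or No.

No

A fast-forward from c89fd73 to 7bc4702 is possible iff c89fd73 is an ancestor of 7bc4702.
Ancestors of 7bc4702: {7bc4702, f40254a}.
c89fd73 is not among them, so fast-forward is not possible.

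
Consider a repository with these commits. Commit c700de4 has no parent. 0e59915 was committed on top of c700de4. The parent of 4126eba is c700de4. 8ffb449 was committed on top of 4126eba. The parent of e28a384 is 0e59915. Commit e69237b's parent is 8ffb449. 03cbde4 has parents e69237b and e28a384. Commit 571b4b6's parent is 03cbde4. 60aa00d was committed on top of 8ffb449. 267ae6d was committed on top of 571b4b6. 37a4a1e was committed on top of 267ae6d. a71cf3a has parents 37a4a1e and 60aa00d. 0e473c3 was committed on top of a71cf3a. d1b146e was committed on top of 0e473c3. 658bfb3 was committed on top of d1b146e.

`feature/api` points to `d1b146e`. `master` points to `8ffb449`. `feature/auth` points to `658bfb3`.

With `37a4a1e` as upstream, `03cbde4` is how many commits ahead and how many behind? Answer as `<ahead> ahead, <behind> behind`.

0 ahead, 3 behind

Reachable from 03cbde4: {03cbde4, 0e59915, 4126eba, 8ffb449, c700de4, e28a384, e69237b}.
Reachable from 37a4a1e: {03cbde4, 0e59915, 267ae6d, 37a4a1e, 4126eba, 571b4b6, 8ffb449, c700de4, e28a384, e69237b}.
Only in 03cbde4's history (ahead): {} — 0.
Only in 37a4a1e's history (behind): {267ae6d, 37a4a1e, 571b4b6} — 3.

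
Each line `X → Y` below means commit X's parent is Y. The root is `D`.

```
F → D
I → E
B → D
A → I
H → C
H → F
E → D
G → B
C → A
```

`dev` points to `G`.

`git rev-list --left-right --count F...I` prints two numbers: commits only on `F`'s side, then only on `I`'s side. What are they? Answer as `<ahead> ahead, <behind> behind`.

1 ahead, 2 behind

Reachable from F: {D, F}.
Reachable from I: {D, E, I}.
Only in F's history (ahead): {F} — 1.
Only in I's history (behind): {E, I} — 2.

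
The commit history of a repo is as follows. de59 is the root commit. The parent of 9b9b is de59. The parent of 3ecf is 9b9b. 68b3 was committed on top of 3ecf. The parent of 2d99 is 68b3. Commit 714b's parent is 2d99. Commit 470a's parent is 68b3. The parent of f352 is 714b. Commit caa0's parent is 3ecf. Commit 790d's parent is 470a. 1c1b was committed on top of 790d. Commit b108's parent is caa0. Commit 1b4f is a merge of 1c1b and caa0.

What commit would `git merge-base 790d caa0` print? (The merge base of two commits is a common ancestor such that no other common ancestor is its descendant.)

Ancestors of 790d: {3ecf, 470a, 68b3, 790d, 9b9b, de59}.
Ancestors of caa0: {3ecf, 9b9b, caa0, de59}.
Common ancestors: {3ecf, 9b9b, de59}.
Among these, 3ecf is not an ancestor of any other common ancestor — it is the merge base.

3ecf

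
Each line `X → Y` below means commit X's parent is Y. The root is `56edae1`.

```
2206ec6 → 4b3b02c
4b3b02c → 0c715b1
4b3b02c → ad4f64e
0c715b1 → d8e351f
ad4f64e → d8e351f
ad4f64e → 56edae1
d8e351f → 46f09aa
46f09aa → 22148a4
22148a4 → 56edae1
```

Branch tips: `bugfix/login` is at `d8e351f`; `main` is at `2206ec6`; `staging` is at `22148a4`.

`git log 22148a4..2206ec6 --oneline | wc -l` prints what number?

6

Reachable from 2206ec6: {0c715b1, 2206ec6, 22148a4, 46f09aa, 4b3b02c, 56edae1, ad4f64e, d8e351f}.
Reachable from 22148a4: {22148a4, 56edae1}.
In 2206ec6's history but not 22148a4's: {0c715b1, 2206ec6, 46f09aa, 4b3b02c, ad4f64e, d8e351f} — 6 commits.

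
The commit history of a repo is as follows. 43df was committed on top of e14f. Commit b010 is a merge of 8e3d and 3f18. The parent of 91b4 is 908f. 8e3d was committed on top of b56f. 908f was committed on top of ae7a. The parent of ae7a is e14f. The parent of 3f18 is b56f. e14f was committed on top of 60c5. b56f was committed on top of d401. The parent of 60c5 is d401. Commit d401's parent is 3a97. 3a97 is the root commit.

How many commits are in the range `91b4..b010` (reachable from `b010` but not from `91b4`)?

4

Reachable from b010: {3a97, 3f18, 8e3d, b010, b56f, d401}.
Reachable from 91b4: {3a97, 60c5, 908f, 91b4, ae7a, d401, e14f}.
In b010's history but not 91b4's: {3f18, 8e3d, b010, b56f} — 4 commits.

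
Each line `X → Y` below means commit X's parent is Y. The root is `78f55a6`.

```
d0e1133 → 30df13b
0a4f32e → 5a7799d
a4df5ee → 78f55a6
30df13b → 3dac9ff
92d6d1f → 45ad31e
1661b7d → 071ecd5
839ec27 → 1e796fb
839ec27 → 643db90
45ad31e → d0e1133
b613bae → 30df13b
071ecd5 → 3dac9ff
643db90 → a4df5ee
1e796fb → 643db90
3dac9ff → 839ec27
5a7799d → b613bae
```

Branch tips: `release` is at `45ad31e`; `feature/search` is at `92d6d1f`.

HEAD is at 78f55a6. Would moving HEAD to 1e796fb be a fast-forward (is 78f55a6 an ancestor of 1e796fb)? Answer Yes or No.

A fast-forward from 78f55a6 to 1e796fb is possible iff 78f55a6 is an ancestor of 1e796fb.
Ancestors of 1e796fb: {1e796fb, 643db90, 78f55a6, a4df5ee}.
78f55a6 is among them, so fast-forward is possible.

Yes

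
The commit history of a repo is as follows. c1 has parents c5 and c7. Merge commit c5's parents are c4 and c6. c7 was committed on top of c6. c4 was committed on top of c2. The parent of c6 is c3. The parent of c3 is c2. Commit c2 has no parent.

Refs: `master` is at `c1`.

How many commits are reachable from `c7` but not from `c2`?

3

Reachable from c7: {c2, c3, c6, c7}.
Reachable from c2: {c2}.
In c7's history but not c2's: {c3, c6, c7} — 3 commits.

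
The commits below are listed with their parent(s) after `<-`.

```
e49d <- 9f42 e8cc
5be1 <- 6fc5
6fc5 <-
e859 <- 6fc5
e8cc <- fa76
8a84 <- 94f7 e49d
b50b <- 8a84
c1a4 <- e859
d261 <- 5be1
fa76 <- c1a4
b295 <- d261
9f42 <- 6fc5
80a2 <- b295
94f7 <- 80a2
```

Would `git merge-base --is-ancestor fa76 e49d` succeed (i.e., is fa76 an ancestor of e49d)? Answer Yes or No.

Ancestors of e49d (commits reachable by following parents): {6fc5, 9f42, c1a4, e49d, e859, e8cc, fa76}.
fa76 is in that set, so it is an ancestor of e49d.

Yes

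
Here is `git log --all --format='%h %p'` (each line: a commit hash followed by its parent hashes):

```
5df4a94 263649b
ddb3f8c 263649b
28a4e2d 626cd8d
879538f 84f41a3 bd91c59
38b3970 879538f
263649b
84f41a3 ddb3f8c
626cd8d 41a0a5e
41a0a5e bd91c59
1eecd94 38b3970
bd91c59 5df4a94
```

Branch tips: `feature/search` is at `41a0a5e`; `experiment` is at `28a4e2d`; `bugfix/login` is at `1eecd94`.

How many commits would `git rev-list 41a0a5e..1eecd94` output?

5

Reachable from 1eecd94: {1eecd94, 263649b, 38b3970, 5df4a94, 84f41a3, 879538f, bd91c59, ddb3f8c}.
Reachable from 41a0a5e: {263649b, 41a0a5e, 5df4a94, bd91c59}.
In 1eecd94's history but not 41a0a5e's: {1eecd94, 38b3970, 84f41a3, 879538f, ddb3f8c} — 5 commits.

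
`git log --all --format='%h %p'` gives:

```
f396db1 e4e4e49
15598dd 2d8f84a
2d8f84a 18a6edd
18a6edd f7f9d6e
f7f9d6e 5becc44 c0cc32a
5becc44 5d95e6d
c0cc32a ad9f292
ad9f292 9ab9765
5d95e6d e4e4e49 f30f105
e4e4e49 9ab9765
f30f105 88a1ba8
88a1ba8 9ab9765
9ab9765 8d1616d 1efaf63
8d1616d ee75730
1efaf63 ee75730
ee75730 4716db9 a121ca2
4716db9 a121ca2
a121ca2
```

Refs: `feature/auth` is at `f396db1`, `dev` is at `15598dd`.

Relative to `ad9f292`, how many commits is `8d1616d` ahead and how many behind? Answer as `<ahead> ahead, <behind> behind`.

0 ahead, 3 behind

Reachable from 8d1616d: {4716db9, 8d1616d, a121ca2, ee75730}.
Reachable from ad9f292: {1efaf63, 4716db9, 8d1616d, 9ab9765, a121ca2, ad9f292, ee75730}.
Only in 8d1616d's history (ahead): {} — 0.
Only in ad9f292's history (behind): {1efaf63, 9ab9765, ad9f292} — 3.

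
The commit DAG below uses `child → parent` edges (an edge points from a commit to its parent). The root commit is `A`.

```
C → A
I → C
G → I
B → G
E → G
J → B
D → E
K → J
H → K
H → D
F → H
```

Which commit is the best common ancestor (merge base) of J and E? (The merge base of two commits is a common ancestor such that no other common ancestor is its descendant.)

Ancestors of J: {A, B, C, G, I, J}.
Ancestors of E: {A, C, E, G, I}.
Common ancestors: {A, C, G, I}.
Among these, G is not an ancestor of any other common ancestor — it is the merge base.

G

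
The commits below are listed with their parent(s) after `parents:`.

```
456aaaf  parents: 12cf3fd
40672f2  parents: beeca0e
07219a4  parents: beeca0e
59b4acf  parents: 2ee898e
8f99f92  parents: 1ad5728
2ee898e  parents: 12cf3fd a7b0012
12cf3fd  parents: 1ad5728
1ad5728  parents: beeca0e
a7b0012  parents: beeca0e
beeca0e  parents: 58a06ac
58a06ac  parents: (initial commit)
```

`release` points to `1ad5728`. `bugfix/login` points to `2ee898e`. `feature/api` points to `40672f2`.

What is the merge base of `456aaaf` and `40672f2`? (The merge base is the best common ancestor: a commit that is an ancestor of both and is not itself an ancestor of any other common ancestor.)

beeca0e

Ancestors of 456aaaf: {12cf3fd, 1ad5728, 456aaaf, 58a06ac, beeca0e}.
Ancestors of 40672f2: {40672f2, 58a06ac, beeca0e}.
Common ancestors: {58a06ac, beeca0e}.
Among these, beeca0e is not an ancestor of any other common ancestor — it is the merge base.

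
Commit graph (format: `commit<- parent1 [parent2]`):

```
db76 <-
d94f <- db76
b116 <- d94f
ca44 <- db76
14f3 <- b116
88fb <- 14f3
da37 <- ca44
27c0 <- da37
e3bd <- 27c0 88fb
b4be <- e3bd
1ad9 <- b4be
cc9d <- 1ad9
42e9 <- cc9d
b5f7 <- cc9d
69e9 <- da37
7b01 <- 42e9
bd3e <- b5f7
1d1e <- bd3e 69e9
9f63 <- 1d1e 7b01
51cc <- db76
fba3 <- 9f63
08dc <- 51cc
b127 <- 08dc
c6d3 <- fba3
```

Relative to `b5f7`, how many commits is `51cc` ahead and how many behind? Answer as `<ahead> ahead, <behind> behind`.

Reachable from 51cc: {51cc, db76}.
Reachable from b5f7: {14f3, 1ad9, 27c0, 88fb, b116, b4be, b5f7, ca44, cc9d, d94f, da37, db76, e3bd}.
Only in 51cc's history (ahead): {51cc} — 1.
Only in b5f7's history (behind): {14f3, 1ad9, 27c0, 88fb, b116, b4be, b5f7, ca44, cc9d, d94f, da37, e3bd} — 12.

1 ahead, 12 behind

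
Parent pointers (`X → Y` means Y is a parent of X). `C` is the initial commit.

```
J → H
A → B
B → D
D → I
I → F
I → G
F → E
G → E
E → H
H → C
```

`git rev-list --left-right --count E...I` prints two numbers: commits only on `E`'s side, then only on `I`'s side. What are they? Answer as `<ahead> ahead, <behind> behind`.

0 ahead, 3 behind

Reachable from E: {C, E, H}.
Reachable from I: {C, E, F, G, H, I}.
Only in E's history (ahead): {} — 0.
Only in I's history (behind): {F, G, I} — 3.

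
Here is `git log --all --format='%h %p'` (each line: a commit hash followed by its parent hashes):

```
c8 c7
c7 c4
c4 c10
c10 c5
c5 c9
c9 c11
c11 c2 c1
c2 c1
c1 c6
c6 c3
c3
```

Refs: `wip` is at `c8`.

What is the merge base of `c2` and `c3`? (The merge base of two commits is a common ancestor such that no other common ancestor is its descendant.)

c3

Ancestors of c2: {c1, c2, c3, c6}.
Ancestors of c3: {c3}.
Common ancestors: {c3}.
The only common ancestor is c3, so it is the merge base.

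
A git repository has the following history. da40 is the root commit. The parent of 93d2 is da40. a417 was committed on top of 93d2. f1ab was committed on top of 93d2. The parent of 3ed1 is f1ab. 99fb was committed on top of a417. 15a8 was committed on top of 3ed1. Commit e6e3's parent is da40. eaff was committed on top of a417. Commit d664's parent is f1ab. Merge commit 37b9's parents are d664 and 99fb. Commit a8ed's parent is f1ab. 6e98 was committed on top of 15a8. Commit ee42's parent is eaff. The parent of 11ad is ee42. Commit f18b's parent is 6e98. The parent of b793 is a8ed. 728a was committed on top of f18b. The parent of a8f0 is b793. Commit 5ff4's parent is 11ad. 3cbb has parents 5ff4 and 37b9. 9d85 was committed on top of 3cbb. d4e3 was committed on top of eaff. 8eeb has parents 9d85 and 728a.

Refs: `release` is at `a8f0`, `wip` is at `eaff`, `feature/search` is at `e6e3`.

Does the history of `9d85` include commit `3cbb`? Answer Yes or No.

Yes

Ancestors of 9d85 (commits reachable by following parents): {11ad, 37b9, 3cbb, 5ff4, 93d2, 99fb, 9d85, a417, d664, da40, eaff, ee42, f1ab}.
3cbb is in that set, so it is an ancestor of 9d85.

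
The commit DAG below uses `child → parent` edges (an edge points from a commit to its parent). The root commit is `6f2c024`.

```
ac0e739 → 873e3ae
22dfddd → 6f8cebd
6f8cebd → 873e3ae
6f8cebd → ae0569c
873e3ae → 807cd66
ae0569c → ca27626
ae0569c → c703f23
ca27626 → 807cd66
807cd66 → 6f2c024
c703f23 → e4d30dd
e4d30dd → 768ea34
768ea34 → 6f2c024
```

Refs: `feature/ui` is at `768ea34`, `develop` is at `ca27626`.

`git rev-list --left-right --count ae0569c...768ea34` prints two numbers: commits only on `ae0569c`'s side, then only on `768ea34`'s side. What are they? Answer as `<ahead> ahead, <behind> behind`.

Reachable from ae0569c: {6f2c024, 768ea34, 807cd66, ae0569c, c703f23, ca27626, e4d30dd}.
Reachable from 768ea34: {6f2c024, 768ea34}.
Only in ae0569c's history (ahead): {807cd66, ae0569c, c703f23, ca27626, e4d30dd} — 5.
Only in 768ea34's history (behind): {} — 0.

5 ahead, 0 behind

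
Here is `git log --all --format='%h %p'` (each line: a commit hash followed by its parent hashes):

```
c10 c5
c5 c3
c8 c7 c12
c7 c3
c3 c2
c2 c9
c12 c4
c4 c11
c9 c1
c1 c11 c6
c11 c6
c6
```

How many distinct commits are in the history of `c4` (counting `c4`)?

3

Walking parent pointers from c4: reachable set = {c11, c4, c6}.
That is 3 commits.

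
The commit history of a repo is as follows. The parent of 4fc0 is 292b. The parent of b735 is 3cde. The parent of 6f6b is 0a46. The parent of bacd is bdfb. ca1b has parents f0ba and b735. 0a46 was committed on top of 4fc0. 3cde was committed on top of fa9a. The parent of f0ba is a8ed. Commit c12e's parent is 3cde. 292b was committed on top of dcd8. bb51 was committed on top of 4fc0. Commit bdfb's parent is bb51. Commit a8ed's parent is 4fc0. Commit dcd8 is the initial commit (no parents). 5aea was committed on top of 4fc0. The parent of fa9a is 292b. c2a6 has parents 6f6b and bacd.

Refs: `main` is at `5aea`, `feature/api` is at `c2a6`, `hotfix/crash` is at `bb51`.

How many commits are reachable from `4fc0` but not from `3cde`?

1

Reachable from 4fc0: {292b, 4fc0, dcd8}.
Reachable from 3cde: {292b, 3cde, dcd8, fa9a}.
In 4fc0's history but not 3cde's: {4fc0} — 1 commit.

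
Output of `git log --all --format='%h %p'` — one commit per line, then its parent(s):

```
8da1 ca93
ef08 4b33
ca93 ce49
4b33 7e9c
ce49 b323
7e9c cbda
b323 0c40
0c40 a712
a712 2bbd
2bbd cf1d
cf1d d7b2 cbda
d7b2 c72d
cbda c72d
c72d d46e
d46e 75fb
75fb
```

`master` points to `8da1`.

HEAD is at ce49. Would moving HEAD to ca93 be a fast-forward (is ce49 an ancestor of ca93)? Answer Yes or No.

A fast-forward from ce49 to ca93 is possible iff ce49 is an ancestor of ca93.
Ancestors of ca93: {0c40, 2bbd, 75fb, a712, b323, c72d, ca93, cbda, ce49, cf1d, d46e, d7b2}.
ce49 is among them, so fast-forward is possible.

Yes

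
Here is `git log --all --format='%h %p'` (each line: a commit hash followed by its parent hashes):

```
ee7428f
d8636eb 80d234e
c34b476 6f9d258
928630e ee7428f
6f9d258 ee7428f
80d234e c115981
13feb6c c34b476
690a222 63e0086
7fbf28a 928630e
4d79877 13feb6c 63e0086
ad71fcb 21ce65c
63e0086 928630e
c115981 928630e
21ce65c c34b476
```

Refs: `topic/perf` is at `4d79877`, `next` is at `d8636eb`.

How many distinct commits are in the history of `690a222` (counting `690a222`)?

Walking parent pointers from 690a222: reachable set = {63e0086, 690a222, 928630e, ee7428f}.
That is 4 commits.

4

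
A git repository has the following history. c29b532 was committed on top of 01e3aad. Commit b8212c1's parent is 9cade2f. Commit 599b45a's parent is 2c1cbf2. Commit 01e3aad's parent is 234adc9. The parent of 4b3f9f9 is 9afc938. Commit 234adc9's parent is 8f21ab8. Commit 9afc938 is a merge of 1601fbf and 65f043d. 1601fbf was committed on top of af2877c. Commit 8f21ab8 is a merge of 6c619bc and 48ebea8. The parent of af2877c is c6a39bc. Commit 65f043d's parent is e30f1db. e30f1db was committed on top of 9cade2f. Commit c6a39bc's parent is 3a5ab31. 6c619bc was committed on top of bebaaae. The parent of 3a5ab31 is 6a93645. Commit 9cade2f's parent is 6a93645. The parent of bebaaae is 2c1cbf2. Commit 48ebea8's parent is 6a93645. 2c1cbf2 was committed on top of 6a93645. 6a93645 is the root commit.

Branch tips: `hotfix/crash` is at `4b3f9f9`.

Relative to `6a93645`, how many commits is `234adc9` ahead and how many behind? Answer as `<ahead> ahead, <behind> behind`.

Reachable from 234adc9: {234adc9, 2c1cbf2, 48ebea8, 6a93645, 6c619bc, 8f21ab8, bebaaae}.
Reachable from 6a93645: {6a93645}.
Only in 234adc9's history (ahead): {234adc9, 2c1cbf2, 48ebea8, 6c619bc, 8f21ab8, bebaaae} — 6.
Only in 6a93645's history (behind): {} — 0.

6 ahead, 0 behind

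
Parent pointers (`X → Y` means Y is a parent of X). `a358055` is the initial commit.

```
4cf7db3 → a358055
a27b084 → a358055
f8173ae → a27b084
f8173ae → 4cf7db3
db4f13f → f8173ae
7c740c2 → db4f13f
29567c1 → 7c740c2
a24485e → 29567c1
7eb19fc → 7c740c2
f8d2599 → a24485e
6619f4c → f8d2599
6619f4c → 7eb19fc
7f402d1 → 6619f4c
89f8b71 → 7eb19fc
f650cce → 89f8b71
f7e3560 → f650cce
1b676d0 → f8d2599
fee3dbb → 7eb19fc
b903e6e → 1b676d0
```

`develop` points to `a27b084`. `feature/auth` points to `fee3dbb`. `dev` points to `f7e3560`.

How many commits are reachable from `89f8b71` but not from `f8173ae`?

4

Reachable from 89f8b71: {4cf7db3, 7c740c2, 7eb19fc, 89f8b71, a27b084, a358055, db4f13f, f8173ae}.
Reachable from f8173ae: {4cf7db3, a27b084, a358055, f8173ae}.
In 89f8b71's history but not f8173ae's: {7c740c2, 7eb19fc, 89f8b71, db4f13f} — 4 commits.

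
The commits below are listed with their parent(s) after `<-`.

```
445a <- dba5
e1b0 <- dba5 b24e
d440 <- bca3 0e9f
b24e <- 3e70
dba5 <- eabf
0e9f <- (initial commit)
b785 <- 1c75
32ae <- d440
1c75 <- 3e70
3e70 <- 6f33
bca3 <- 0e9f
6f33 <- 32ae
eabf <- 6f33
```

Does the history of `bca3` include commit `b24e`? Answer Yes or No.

No

Ancestors of bca3: {0e9f, bca3}.
b24e is not in that set, so it is not an ancestor of bca3.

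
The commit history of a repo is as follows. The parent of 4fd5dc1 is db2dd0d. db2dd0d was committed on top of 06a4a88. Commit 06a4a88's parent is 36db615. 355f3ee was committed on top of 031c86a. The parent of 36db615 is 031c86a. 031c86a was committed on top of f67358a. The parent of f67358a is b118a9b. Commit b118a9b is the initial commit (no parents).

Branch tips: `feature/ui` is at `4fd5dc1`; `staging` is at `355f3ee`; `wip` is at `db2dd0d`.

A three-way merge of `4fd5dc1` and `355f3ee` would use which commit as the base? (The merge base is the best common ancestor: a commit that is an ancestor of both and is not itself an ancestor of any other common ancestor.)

031c86a

Ancestors of 4fd5dc1: {031c86a, 06a4a88, 36db615, 4fd5dc1, b118a9b, db2dd0d, f67358a}.
Ancestors of 355f3ee: {031c86a, 355f3ee, b118a9b, f67358a}.
Common ancestors: {031c86a, b118a9b, f67358a}.
Among these, 031c86a is not an ancestor of any other common ancestor — it is the merge base.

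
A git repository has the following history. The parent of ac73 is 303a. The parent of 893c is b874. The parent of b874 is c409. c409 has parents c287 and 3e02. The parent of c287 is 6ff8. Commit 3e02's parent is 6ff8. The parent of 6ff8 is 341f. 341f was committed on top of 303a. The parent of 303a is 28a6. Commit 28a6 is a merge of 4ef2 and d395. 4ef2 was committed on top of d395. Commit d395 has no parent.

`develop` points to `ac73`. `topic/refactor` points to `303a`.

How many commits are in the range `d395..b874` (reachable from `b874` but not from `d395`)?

Reachable from b874: {28a6, 303a, 341f, 3e02, 4ef2, 6ff8, b874, c287, c409, d395}.
Reachable from d395: {d395}.
In b874's history but not d395's: {28a6, 303a, 341f, 3e02, 4ef2, 6ff8, b874, c287, c409} — 9 commits.

9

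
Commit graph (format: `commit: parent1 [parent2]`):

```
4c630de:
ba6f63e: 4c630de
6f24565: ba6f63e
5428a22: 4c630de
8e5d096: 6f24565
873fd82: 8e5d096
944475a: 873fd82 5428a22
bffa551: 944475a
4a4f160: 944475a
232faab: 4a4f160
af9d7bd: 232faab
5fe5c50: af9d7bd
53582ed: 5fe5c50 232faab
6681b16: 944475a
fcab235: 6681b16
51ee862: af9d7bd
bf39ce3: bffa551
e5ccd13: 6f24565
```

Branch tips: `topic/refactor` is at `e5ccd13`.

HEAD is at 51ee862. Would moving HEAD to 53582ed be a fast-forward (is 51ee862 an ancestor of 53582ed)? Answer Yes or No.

A fast-forward from 51ee862 to 53582ed is possible iff 51ee862 is an ancestor of 53582ed.
Ancestors of 53582ed: {232faab, 4a4f160, 4c630de, 53582ed, 5428a22, 5fe5c50, 6f24565, 873fd82, 8e5d096, 944475a, af9d7bd, ba6f63e}.
51ee862 is not among them, so fast-forward is not possible.

No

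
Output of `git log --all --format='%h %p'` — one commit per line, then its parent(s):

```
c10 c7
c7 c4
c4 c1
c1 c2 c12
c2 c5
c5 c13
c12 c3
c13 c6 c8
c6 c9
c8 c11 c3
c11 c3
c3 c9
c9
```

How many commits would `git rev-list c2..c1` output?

2

Reachable from c1: {c1, c11, c12, c13, c2, c3, c5, c6, c8, c9}.
Reachable from c2: {c11, c13, c2, c3, c5, c6, c8, c9}.
In c1's history but not c2's: {c1, c12} — 2 commits.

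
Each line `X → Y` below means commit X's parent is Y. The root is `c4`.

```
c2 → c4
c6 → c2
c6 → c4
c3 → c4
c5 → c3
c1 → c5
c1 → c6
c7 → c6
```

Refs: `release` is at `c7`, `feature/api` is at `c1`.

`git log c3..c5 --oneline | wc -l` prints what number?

Reachable from c5: {c3, c4, c5}.
Reachable from c3: {c3, c4}.
In c5's history but not c3's: {c5} — 1 commit.

1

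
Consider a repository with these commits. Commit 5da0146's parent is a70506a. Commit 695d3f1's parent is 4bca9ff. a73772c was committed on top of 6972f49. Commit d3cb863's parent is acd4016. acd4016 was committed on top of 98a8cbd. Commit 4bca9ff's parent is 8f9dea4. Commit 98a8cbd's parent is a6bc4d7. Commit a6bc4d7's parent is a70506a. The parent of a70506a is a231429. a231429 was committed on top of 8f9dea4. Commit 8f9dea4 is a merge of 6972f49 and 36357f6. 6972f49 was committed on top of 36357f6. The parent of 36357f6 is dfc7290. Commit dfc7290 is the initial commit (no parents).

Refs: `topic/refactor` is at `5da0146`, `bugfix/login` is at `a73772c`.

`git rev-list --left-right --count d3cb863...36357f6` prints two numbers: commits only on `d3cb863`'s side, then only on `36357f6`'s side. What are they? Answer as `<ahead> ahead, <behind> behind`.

8 ahead, 0 behind

Reachable from d3cb863: {36357f6, 6972f49, 8f9dea4, 98a8cbd, a231429, a6bc4d7, a70506a, acd4016, d3cb863, dfc7290}.
Reachable from 36357f6: {36357f6, dfc7290}.
Only in d3cb863's history (ahead): {6972f49, 8f9dea4, 98a8cbd, a231429, a6bc4d7, a70506a, acd4016, d3cb863} — 8.
Only in 36357f6's history (behind): {} — 0.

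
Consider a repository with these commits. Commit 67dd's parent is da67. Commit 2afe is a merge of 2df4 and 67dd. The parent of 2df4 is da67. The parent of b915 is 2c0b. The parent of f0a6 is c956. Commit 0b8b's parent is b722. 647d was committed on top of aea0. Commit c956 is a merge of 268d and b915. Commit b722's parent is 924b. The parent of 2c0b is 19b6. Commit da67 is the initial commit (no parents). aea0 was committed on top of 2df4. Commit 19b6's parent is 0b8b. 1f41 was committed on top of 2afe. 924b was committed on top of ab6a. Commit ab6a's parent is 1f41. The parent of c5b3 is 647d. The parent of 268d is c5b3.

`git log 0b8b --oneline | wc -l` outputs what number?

9

Walking parent pointers from 0b8b: reachable set = {0b8b, 1f41, 2afe, 2df4, 67dd, 924b, ab6a, b722, da67}.
That is 9 commits.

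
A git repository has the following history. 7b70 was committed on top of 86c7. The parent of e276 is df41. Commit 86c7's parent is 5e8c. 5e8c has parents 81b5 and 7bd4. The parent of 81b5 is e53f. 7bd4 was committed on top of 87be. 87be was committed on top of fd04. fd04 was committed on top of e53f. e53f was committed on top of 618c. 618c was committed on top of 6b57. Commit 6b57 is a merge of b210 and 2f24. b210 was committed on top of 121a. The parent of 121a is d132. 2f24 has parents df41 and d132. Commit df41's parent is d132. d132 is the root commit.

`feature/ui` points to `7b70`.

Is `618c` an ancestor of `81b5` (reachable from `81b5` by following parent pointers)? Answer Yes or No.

Yes

Ancestors of 81b5 (commits reachable by following parents): {121a, 2f24, 618c, 6b57, 81b5, b210, d132, df41, e53f}.
618c is in that set, so it is an ancestor of 81b5.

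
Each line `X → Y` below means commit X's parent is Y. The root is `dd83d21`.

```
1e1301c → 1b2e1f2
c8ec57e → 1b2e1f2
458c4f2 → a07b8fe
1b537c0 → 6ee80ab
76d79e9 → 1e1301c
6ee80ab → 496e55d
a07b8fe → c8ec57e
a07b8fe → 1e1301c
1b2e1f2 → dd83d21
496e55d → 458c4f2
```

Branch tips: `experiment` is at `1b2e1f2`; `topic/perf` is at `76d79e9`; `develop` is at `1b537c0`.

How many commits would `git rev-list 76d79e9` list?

4

Walking parent pointers from 76d79e9: reachable set = {1b2e1f2, 1e1301c, 76d79e9, dd83d21}.
That is 4 commits.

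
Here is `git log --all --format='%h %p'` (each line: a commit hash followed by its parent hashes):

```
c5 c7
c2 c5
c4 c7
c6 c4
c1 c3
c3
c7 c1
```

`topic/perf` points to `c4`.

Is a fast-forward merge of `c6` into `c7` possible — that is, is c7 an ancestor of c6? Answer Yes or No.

A fast-forward from c7 to c6 is possible iff c7 is an ancestor of c6.
Ancestors of c6: {c1, c3, c4, c6, c7}.
c7 is among them, so fast-forward is possible.

Yes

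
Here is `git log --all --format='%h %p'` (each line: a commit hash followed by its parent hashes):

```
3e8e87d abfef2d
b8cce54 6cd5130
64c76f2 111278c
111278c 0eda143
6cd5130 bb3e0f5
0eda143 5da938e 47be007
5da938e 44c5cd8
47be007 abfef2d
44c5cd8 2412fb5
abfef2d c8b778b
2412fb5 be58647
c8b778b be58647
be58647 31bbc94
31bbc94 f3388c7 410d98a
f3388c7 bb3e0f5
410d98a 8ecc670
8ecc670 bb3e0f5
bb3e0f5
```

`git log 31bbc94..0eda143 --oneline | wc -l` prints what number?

8

Reachable from 0eda143: {0eda143, 2412fb5, 31bbc94, 410d98a, 44c5cd8, 47be007, 5da938e, 8ecc670, abfef2d, bb3e0f5, be58647, c8b778b, f3388c7}.
Reachable from 31bbc94: {31bbc94, 410d98a, 8ecc670, bb3e0f5, f3388c7}.
In 0eda143's history but not 31bbc94's: {0eda143, 2412fb5, 44c5cd8, 47be007, 5da938e, abfef2d, be58647, c8b778b} — 8 commits.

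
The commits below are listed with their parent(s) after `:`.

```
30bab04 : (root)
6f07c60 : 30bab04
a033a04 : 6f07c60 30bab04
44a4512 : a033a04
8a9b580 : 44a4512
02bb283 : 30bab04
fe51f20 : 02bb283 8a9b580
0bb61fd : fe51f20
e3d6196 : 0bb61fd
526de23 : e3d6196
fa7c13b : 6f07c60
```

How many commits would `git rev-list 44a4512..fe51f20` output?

3

Reachable from fe51f20: {02bb283, 30bab04, 44a4512, 6f07c60, 8a9b580, a033a04, fe51f20}.
Reachable from 44a4512: {30bab04, 44a4512, 6f07c60, a033a04}.
In fe51f20's history but not 44a4512's: {02bb283, 8a9b580, fe51f20} — 3 commits.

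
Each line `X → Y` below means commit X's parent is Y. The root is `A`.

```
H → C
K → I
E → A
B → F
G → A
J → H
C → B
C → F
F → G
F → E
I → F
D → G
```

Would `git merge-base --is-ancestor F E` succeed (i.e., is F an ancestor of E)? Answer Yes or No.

No

Ancestors of E: {A, E}.
F is not in that set, so it is not an ancestor of E.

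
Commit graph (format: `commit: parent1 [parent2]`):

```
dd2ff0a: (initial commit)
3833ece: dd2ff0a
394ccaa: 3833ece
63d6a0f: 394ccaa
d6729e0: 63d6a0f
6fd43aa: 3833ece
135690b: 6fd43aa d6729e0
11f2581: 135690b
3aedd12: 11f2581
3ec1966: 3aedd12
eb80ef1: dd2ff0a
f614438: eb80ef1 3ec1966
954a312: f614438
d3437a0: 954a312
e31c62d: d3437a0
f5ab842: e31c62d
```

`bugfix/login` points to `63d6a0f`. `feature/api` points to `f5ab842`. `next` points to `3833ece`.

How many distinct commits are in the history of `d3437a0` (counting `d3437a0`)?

Walking parent pointers from d3437a0: reachable set = {11f2581, 135690b, 3833ece, 394ccaa, 3aedd12, 3ec1966, 63d6a0f, 6fd43aa, 954a312, d3437a0, d6729e0, dd2ff0a, eb80ef1, f614438}.
That is 14 commits.

14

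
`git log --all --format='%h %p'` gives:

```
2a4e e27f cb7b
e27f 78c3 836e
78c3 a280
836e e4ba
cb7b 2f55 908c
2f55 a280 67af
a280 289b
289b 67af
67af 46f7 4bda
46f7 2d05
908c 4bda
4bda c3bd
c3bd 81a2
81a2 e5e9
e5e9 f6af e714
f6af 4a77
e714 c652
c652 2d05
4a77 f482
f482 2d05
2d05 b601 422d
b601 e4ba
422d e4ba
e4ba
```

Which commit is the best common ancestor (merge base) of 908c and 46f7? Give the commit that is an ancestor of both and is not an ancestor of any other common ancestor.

2d05

Ancestors of 908c: {2d05, 422d, 4a77, 4bda, 81a2, 908c, b601, c3bd, c652, e4ba, e5e9, e714, f482, f6af}.
Ancestors of 46f7: {2d05, 422d, 46f7, b601, e4ba}.
Common ancestors: {2d05, 422d, b601, e4ba}.
Among these, 2d05 is not an ancestor of any other common ancestor — it is the merge base.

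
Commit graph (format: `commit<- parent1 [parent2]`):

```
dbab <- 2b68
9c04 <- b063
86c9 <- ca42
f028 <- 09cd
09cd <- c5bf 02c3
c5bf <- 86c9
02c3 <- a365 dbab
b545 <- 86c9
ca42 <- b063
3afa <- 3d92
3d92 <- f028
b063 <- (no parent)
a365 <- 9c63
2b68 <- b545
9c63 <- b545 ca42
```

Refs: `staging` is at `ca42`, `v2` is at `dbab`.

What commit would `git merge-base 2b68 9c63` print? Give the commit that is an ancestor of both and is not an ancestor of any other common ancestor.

b545

Ancestors of 2b68: {2b68, 86c9, b063, b545, ca42}.
Ancestors of 9c63: {86c9, 9c63, b063, b545, ca42}.
Common ancestors: {86c9, b063, b545, ca42}.
Among these, b545 is not an ancestor of any other common ancestor — it is the merge base.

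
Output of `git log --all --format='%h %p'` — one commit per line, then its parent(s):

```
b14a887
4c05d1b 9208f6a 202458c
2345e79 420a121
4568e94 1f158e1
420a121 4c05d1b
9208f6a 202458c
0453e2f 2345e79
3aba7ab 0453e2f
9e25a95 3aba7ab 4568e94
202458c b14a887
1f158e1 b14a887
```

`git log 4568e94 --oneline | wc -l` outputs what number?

Walking parent pointers from 4568e94: reachable set = {1f158e1, 4568e94, b14a887}.
That is 3 commits.

3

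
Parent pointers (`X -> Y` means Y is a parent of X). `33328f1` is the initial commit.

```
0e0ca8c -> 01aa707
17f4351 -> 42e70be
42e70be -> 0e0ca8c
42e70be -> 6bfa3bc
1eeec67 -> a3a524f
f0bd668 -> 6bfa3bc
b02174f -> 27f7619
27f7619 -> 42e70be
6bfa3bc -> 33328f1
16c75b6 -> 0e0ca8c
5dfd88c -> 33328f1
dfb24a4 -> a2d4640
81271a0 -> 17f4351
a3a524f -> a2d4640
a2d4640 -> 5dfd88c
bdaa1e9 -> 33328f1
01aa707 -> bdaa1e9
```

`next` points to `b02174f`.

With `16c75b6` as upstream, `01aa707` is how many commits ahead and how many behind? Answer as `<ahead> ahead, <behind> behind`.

Reachable from 01aa707: {01aa707, 33328f1, bdaa1e9}.
Reachable from 16c75b6: {01aa707, 0e0ca8c, 16c75b6, 33328f1, bdaa1e9}.
Only in 01aa707's history (ahead): {} — 0.
Only in 16c75b6's history (behind): {0e0ca8c, 16c75b6} — 2.

0 ahead, 2 behind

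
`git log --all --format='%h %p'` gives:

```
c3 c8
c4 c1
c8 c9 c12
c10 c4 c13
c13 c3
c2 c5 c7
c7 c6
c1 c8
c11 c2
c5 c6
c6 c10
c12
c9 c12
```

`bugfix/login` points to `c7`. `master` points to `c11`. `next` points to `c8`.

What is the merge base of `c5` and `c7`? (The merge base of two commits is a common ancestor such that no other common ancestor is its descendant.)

Ancestors of c5: {c1, c10, c12, c13, c3, c4, c5, c6, c8, c9}.
Ancestors of c7: {c1, c10, c12, c13, c3, c4, c6, c7, c8, c9}.
Common ancestors: {c1, c10, c12, c13, c3, c4, c6, c8, c9}.
Among these, c6 is not an ancestor of any other common ancestor — it is the merge base.

c6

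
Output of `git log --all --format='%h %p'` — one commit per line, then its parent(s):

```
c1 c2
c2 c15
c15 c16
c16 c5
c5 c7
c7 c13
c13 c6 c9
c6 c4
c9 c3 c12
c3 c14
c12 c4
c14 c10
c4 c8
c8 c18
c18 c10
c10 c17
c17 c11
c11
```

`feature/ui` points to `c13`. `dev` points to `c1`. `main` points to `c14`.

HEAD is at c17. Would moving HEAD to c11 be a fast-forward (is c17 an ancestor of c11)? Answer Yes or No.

No

A fast-forward from c17 to c11 is possible iff c17 is an ancestor of c11.
Ancestors of c11: {c11}.
c17 is not among them, so fast-forward is not possible.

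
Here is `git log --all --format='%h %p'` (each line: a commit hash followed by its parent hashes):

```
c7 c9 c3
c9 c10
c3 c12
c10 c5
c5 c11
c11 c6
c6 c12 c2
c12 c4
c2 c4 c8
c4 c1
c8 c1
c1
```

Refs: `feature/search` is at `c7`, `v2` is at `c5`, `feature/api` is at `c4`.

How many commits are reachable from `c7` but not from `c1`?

11

Reachable from c7: {c1, c10, c11, c12, c2, c3, c4, c5, c6, c7, c8, c9}.
Reachable from c1: {c1}.
In c7's history but not c1's: {c10, c11, c12, c2, c3, c4, c5, c6, c7, c8, c9} — 11 commits.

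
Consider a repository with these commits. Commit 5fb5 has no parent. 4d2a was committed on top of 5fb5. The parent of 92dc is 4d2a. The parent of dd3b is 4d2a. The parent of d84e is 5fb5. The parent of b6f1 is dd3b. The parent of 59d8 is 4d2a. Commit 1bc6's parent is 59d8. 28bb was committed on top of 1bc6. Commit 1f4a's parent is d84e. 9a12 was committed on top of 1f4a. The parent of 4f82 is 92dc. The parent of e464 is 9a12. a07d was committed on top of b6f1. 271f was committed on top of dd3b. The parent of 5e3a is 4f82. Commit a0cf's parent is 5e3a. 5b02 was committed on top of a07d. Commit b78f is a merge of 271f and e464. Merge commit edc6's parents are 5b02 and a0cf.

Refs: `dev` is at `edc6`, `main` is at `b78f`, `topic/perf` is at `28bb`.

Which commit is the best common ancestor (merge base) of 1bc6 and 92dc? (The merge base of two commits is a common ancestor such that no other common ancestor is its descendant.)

Ancestors of 1bc6: {1bc6, 4d2a, 59d8, 5fb5}.
Ancestors of 92dc: {4d2a, 5fb5, 92dc}.
Common ancestors: {4d2a, 5fb5}.
Among these, 4d2a is not an ancestor of any other common ancestor — it is the merge base.

4d2a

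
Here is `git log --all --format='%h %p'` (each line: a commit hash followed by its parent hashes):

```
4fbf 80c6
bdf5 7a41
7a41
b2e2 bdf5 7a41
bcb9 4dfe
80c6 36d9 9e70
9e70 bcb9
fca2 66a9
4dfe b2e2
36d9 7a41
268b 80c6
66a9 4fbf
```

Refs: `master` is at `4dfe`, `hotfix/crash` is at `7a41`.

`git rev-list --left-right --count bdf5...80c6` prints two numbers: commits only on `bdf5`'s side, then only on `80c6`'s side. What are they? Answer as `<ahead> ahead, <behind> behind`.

Reachable from bdf5: {7a41, bdf5}.
Reachable from 80c6: {36d9, 4dfe, 7a41, 80c6, 9e70, b2e2, bcb9, bdf5}.
Only in bdf5's history (ahead): {} — 0.
Only in 80c6's history (behind): {36d9, 4dfe, 80c6, 9e70, b2e2, bcb9} — 6.

0 ahead, 6 behind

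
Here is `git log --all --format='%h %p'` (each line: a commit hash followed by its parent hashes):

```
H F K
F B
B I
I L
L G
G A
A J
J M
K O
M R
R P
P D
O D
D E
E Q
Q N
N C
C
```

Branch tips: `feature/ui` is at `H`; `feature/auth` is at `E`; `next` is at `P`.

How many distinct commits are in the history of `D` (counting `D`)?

5

Walking parent pointers from D: reachable set = {C, D, E, N, Q}.
That is 5 commits.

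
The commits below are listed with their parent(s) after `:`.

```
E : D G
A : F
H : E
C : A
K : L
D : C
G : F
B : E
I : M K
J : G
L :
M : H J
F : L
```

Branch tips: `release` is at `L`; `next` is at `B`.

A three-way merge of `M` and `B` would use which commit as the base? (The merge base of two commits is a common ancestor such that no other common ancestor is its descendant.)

E

Ancestors of M: {A, C, D, E, F, G, H, J, L, M}.
Ancestors of B: {A, B, C, D, E, F, G, L}.
Common ancestors: {A, C, D, E, F, G, L}.
Among these, E is not an ancestor of any other common ancestor — it is the merge base.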